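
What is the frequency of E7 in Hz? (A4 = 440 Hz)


Reasoning:
f = 440 × 2^(n/12) where n = semitones from A4
E7: 31 semitones from A4
f = 440 × 2^(31/12)
f = 2637.02 Hz


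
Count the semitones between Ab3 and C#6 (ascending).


Solution.
Absolute semitone position = octave×12 + chromatic position
Ab3: 3×12 + 8 = 44
C#6: 6×12 + 1 = 73
Difference = 73 - 44 = 29
= 29 semitones


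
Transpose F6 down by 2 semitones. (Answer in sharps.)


Step by step:
F6: chromatic position 5 in octave 6 → absolute = 6×12 + 5 = 77
Transpose down 2: 77 - 2 = 75
75 = 6×12 + 3 → D# in octave 6
Result = D#6


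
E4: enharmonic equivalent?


Step by step:
Enharmonic notes sound the same pitch but are spelled with different letter names
E and Fb name the same pitch class
= Fb4


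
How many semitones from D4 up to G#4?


Working:
Absolute semitone position = octave×12 + chromatic position
D4: 4×12 + 2 = 50
G#4: 4×12 + 8 = 56
Difference = 56 - 50 = 6
= 6 semitones


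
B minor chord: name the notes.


Reasoning:
Minor triad = root + minor 3rd (3 semitones) + perfect 5th (7 semitones)
A triad on B stacks thirds, so the chord tones use letter names B-D-F
Root: B
Minor 3rd above B: D
Perfect 5th above B: F#
Chord = B D F#


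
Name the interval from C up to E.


Reasoning:
Letter names: C → E spans 3 letter names → a 3rd
Semitones: C → E = 4 half-steps
A 3rd of 4 semitones is a major 3rd
= major 3rd


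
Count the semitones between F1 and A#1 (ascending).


Working:
Absolute semitone position = octave×12 + chromatic position
F1: 1×12 + 5 = 17
A#1: 1×12 + 10 = 22
Difference = 22 - 17 = 5
= 5 semitones


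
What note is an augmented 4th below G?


Step by step:
A 4th spans 4 letter names, so from G we land on D
An augmented 4th = 6 semitones below G
Spell D at that pitch: Db
= Db


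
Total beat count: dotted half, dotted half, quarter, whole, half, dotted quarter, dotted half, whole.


Beat values:
  dotted half = 3 beats
  dotted half = 3 beats
  quarter = 1 beat
  whole = 4 beats
  half = 2 beats
  dotted quarter = 1.5 beats
  dotted half = 3 beats
  whole = 4 beats
Sum = 3 + 3 + 1 + 4 + 2 + 1.5 + 3 + 4
= 21.5 beats


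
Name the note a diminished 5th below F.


Let's work it out.
A 5th spans 5 letter names, so from F we land on B
A diminished 5th = 6 semitones below F
Spell B at that pitch: B
= B


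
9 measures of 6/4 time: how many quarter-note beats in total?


Step by step:
Time signature 6/4: the bottom number 4 means the quarter note gets one count
The top number 6 means 6 quarter-note beats per measure
Total = 6 × 9 measures
= 54 quarter-note beats


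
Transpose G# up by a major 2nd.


Solution.
major 2nd: 2 letter names, 2 semitones
Letter: G + 1 → A
Pitch: G# + 2 semitones, spelled as an A → A#
= A#


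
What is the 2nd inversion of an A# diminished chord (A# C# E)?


Reasoning:
Root position: A# C# E
2nd inversion: move root and 3rd up an octave
Bass note: E
Notes (bottom to top) = E A# C#


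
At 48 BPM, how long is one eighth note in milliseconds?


One quarter-note beat = 60000 / BPM = 60000 / 48 ms
Eighth note = 1/2 × quarter note
Duration = 1/2 × 60000 / 48 = 30000 / 48
= 625.0 ms


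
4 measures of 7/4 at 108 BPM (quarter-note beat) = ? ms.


Solution.
Quarter-note beat duration = 60000 / 108 ms
Beats per measure (7/4) = 7
One measure = 7 × 60000 / 108 = 420000 / 108 ms
4 measures = 4 × 420000 / 108 = 1680000 / 108
= 15555.6 ms


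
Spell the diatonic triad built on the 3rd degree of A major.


Working:
A major scale: A B C# D E F# G#
Diatonic triad on degree 3 stacks scale notes 3, 5, 7: C# E G#
C#→E = 3 semitones; C#→G# = 7 semitones → minor triad
= C# E G# (minor)


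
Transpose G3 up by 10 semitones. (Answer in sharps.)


Reasoning:
G3: chromatic position 7 in octave 3 → absolute = 3×12 + 7 = 43
Transpose up 10: 43 + 10 = 53
53 = 4×12 + 5 → F in octave 4
Result = F4


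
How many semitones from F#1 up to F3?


Let's work it out.
Absolute semitone position = octave×12 + chromatic position
F#1: 1×12 + 6 = 18
F3: 3×12 + 5 = 41
Difference = 41 - 18 = 23
= 23 semitones


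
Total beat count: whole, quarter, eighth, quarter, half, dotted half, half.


Beat values:
  whole = 4 beats
  quarter = 1 beat
  eighth = 0.5 beats
  quarter = 1 beat
  half = 2 beats
  dotted half = 3 beats
  half = 2 beats
Sum = 4 + 1 + 0.5 + 1 + 2 + 3 + 2
= 13.5 beats


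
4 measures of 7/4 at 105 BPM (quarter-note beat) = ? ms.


Step by step:
Quarter-note beat duration = 60000 / 105 ms
Beats per measure (7/4) = 7
One measure = 7 × 60000 / 105 = 420000 / 105 ms
4 measures = 4 × 420000 / 105 = 1680000 / 105
= 16000.0 ms


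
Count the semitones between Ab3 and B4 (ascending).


Absolute semitone position = octave×12 + chromatic position
Ab3: 3×12 + 8 = 44
B4: 4×12 + 11 = 59
Difference = 59 - 44 = 15
= 15 semitones


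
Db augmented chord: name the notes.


Let's work it out.
Augmented triad = root + major 3rd (4 semitones) + augmented 5th (8 semitones)
A triad on Db stacks thirds, so the chord tones use letter names D-F-A
Root: Db
Major 3rd above Db: F
Augmented 5th above Db: A
Chord = Db F A


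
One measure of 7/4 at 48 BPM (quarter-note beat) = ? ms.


Solution.
Quarter-note beat duration = 60000 / 48 ms
Beats per measure (7/4) = 7
One measure = 7 × 60000 / 48 = 420000 / 48 ms
= 8750.0 ms


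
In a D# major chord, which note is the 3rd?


Major triad = root + major 3rd (4 semitones) + perfect 5th (7 semitones)
A triad on D# stacks thirds, so the chord tones use letter names D-F-A
Root: D#
Major 3rd above D#: F##
Perfect 5th above D#: A#
The 3rd = F##


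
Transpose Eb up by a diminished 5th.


Solution.
diminished 5th: 5 letter names, 6 semitones
Letter: E + 4 → B
Pitch: Eb + 6 semitones, spelled as a B → Bbb
= Bbb


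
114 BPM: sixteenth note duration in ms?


Step by step:
One quarter-note beat = 60000 / BPM = 60000 / 114 ms
Sixteenth note = 1/4 × quarter note
Duration = 1/4 × 60000 / 114 = 15000 / 114
= 131.6 ms


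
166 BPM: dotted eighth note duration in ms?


One quarter-note beat = 60000 / BPM = 60000 / 166 ms
Dotted eighth note = 3/4 × quarter note
Duration = 3/4 × 60000 / 166 = 45000 / 166
= 271.1 ms


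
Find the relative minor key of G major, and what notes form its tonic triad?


Working:
The relative minor shares the major's key signature and starts on its 6th degree
6th degree = a major 6th above the tonic; a major 6th above G is E
→ relative minor of G major is E minor
Tonic triad of E minor = root + minor 3rd + perfect 5th = E G B
= E minor; triad = E G B


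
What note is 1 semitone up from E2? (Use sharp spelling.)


Solution.
E2: chromatic position 4 in octave 2 → absolute = 2×12 + 4 = 28
Transpose up 1: 28 + 1 = 29
29 = 2×12 + 5 → F in octave 2
Result = F2


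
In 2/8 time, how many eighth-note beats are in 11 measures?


Time signature 2/8: the bottom number 8 means the eighth note gets one count
The top number 2 means 2 eighth-note beats per measure
Total = 2 × 11 measures
= 22 eighth-note beats


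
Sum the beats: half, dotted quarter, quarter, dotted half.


Beat values:
  half = 2 beats
  dotted quarter = 1.5 beats
  quarter = 1 beat
  dotted half = 3 beats
Sum = 2 + 1.5 + 1 + 3
= 7.5 beats


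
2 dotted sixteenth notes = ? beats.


Working:
Base sixteenth note = 1/4 beats
Dot 1 adds half the previous value: +1/8
One dotted sixteenth = 1/4 + 1/8 = 3/8
2 of them = 2 × 3/8 = 3/4
= 3/4 beats


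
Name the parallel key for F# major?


Step by step:
Parallel keys share the same tonic but differ in mode
F# major → parallel is F# minor
= F# minor


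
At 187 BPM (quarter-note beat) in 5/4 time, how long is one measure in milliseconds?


Quarter-note beat duration = 60000 / 187 ms
Beats per measure (5/4) = 5
One measure = 5 × 60000 / 187 = 300000 / 187 ms
= 1604.3 ms


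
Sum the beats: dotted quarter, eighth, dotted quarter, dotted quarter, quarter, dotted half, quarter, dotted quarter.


Reasoning:
Beat values:
  dotted quarter = 1.5 beats
  eighth = 0.5 beats
  dotted quarter = 1.5 beats
  dotted quarter = 1.5 beats
  quarter = 1 beat
  dotted half = 3 beats
  quarter = 1 beat
  dotted quarter = 1.5 beats
Sum = 1.5 + 0.5 + 1.5 + 1.5 + 1 + 3 + 1 + 1.5
= 11.5 beats


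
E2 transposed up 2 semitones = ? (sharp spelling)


Step by step:
E2: chromatic position 4 in octave 2 → absolute = 2×12 + 4 = 28
Transpose up 2: 28 + 2 = 30
30 = 2×12 + 6 → F# in octave 2
Result = F#2


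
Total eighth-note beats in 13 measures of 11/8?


Time signature 11/8: the bottom number 8 means the eighth note gets one count
The top number 11 means 11 eighth-note beats per measure
Total = 11 × 13 measures
= 143 eighth-note beats


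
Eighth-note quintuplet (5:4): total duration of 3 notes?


Working:
Quintuplet: 5 notes occupy the space of 4 eighth notes
Space = 4 × 1/2 = 2 beats
Each quintuplet note = 2 / 5 = 2/5 beats
3 notes = 3 × 2/5 = 6/5
= 6/5 beats


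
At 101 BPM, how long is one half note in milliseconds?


One quarter-note beat = 60000 / BPM = 60000 / 101 ms
Half note = 2 × quarter note
Duration = 2 × 60000 / 101 = 120000 / 101
= 1188.1 ms


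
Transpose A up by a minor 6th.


Solution.
minor 6th: 6 letter names, 8 semitones
Letter: A + 5 → F
Pitch: A + 8 semitones, spelled as an F → F
= F


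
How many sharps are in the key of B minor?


Sharp minor keys follow the circle of fifths: A(0), E(1), B(2), F#(3), C#(4), G#(5), D#(6), A#(7)
B minor has 2 sharps
Order of sharps: F# C# G# D# A# E# B# → first 2: F#, C#
= 2 sharps


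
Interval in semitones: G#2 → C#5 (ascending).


Solution.
Absolute semitone position = octave×12 + chromatic position
G#2: 2×12 + 8 = 32
C#5: 5×12 + 1 = 61
Difference = 61 - 32 = 29
= 29 semitones


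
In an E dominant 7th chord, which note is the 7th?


Dominant 7th chord = root + major 3rd + perfect 5th + minor 7th
Seventh chords stack in thirds, so the letter names are E-G-B-D
Root: E
Major 3rd above E: G#
Perfect 5th above E: B
Minor 7th above E: D
The 7th = D


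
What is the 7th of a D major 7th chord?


Solution.
Major 7th chord = root + major 3rd + perfect 5th + major 7th
Seventh chords stack in thirds, so the letter names are D-F-A-C
Root: D
Major 3rd above D: F#
Perfect 5th above D: A
Major 7th above D: C#
The 7th = C#


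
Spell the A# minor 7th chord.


Solution.
Minor 7th chord = root + minor 3rd + perfect 5th + minor 7th
Seventh chords stack in thirds, so the letter names are A-C-E-G
Root: A#
Minor 3rd above A#: C#
Perfect 5th above A#: E#
Minor 7th above A#: G#
Chord = A# C# E# G#


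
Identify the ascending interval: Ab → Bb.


Letter names: A → B spans 2 letter names → a 2nd
Semitones: Ab → Bb = 2 half-steps
A 2nd of 2 semitones is a major 2nd
= major 2nd


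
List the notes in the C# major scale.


Solution.
Major scale pattern: W-W-H-W-W-W-H (2-2-1-2-2-2-1 semitones)
Starting from C#:
  C# + 2 semitones → D#
  D# + 2 semitones → E#
  E# + 1 semitone → F#
  F# + 2 semitones → G#
  G# + 2 semitones → A#
  A# + 2 semitones → B#
  B# + 1 semitone → C#
Scale = C# D# E# F# G# A# B#


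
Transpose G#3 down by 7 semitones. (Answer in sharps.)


Reasoning:
G#3: chromatic position 8 in octave 3 → absolute = 3×12 + 8 = 44
Transpose down 7: 44 - 7 = 37
37 = 3×12 + 1 → C# in octave 3
Result = C#3


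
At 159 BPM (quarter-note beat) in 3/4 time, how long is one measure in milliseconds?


Quarter-note beat duration = 60000 / 159 ms
Beats per measure (3/4) = 3
One measure = 3 × 60000 / 159 = 180000 / 159 ms
= 1132.1 ms


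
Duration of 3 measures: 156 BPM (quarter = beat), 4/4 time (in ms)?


Quarter-note beat duration = 60000 / 156 ms
Beats per measure (4/4) = 4
One measure = 4 × 60000 / 156 = 240000 / 156 ms
3 measures = 3 × 240000 / 156 = 720000 / 156
= 4615.4 ms


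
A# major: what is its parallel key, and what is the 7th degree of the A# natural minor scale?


Step by step:
Parallel keys share the same tonic but differ in mode
A# major → parallel is A# minor
A# natural minor scale: A# B# C# D# E# F# G#
= A# minor; 7th degree = G#


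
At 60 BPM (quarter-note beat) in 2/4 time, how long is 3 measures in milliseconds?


Quarter-note beat duration = 60000 / 60 ms
Beats per measure (2/4) = 2
One measure = 2 × 60000 / 60 = 120000 / 60 ms
3 measures = 3 × 120000 / 60 = 360000 / 60
= 6000.0 ms


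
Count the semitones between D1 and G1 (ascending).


Absolute semitone position = octave×12 + chromatic position
D1: 1×12 + 2 = 14
G1: 1×12 + 7 = 19
Difference = 19 - 14 = 5
= 5 semitones


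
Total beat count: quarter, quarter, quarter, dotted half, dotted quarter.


Reasoning:
Beat values:
  quarter = 1 beat
  quarter = 1 beat
  quarter = 1 beat
  dotted half = 3 beats
  dotted quarter = 1.5 beats
Sum = 1 + 1 + 1 + 3 + 1.5
= 7.5 beats


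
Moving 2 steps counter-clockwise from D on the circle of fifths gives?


Each counter-clockwise step moves down a perfect 5th (= up a perfect 4th)
From D: D → G → C
= C


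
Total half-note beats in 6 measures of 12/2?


Time signature 12/2: the bottom number 2 means the half note gets one count
The top number 12 means 12 half-note beats per measure
Total = 12 × 6 measures
= 72 half-note beats


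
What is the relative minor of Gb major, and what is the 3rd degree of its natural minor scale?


Step by step:
The relative minor shares the major's key signature and starts on its 6th degree
6th degree = a major 6th above the tonic; a major 6th above Gb is Eb
→ relative minor of Gb major is Eb minor
Eb natural minor scale: Eb F Gb Ab Bb Cb Db
= Eb minor; 3rd degree = Gb


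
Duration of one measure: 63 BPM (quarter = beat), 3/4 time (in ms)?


Quarter-note beat duration = 60000 / 63 ms
Beats per measure (3/4) = 3
One measure = 3 × 60000 / 63 = 180000 / 63 ms
= 2857.1 ms


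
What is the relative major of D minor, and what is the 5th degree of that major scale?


Working:
The relative major shares the key signature and is a minor 3rd above the minor tonic
A minor 3rd above D is F
→ relative major of D minor is F major
F major scale: F G A Bb C D E
= F major; 5th degree = C


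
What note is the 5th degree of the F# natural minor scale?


Working:
Natural minor scale pattern: W-H-W-W-H-W-W (2-1-2-2-1-2-2 semitones)
Starting from F#:
  F# + 2 semitones → G#
  G# + 1 semitone → A
  A + 2 semitones → B
  B + 2 semitones → C#
  C# + 1 semitone → D
  D + 2 semitones → E
  E + 2 semitones → F#
Scale: F# G# A B C# D E
Degree 5 = C#


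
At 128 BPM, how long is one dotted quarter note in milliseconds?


Reasoning:
One quarter-note beat = 60000 / BPM = 60000 / 128 ms
Dotted quarter note = 3/2 × quarter note
Duration = 3/2 × 60000 / 128 = 90000 / 128
= 703.1 ms


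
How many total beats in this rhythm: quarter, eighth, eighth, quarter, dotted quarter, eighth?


Step by step:
Beat values:
  quarter = 1 beat
  eighth = 0.5 beats
  eighth = 0.5 beats
  quarter = 1 beat
  dotted quarter = 1.5 beats
  eighth = 0.5 beats
Sum = 1 + 0.5 + 0.5 + 1 + 1.5 + 0.5
= 5 beats


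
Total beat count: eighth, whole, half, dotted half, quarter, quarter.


Solution.
Beat values:
  eighth = 0.5 beats
  whole = 4 beats
  half = 2 beats
  dotted half = 3 beats
  quarter = 1 beat
  quarter = 1 beat
Sum = 0.5 + 4 + 2 + 3 + 1 + 1
= 11.5 beats


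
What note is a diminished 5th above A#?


A 5th spans 5 letter names, so from A we land on E
A diminished 5th = 6 semitones above A#
Spell E at that pitch: E
= E


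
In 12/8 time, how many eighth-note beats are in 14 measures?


Time signature 12/8: the bottom number 8 means the eighth note gets one count
The top number 12 means 12 eighth-note beats per measure
Total = 12 × 14 measures
= 168 eighth-note beats


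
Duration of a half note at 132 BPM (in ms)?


One quarter-note beat = 60000 / BPM = 60000 / 132 ms
Half note = 2 × quarter note
Duration = 2 × 60000 / 132 = 120000 / 132
= 909.1 ms


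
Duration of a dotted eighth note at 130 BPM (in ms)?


Reasoning:
One quarter-note beat = 60000 / BPM = 60000 / 130 ms
Dotted eighth note = 3/4 × quarter note
Duration = 3/4 × 60000 / 130 = 45000 / 130
= 346.2 ms


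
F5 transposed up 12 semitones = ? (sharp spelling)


Let's work it out.
F5: chromatic position 5 in octave 5 → absolute = 5×12 + 5 = 65
Transpose up 12: 65 + 12 = 77
77 = 6×12 + 5 → F in octave 6
Result = F6


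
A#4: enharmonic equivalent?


Solution.
Enharmonic notes sound the same pitch but are spelled with different letter names
A# and Bb name the same pitch class
= Bb4


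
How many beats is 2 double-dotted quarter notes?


Base quarter note = 1 beat
Dot 1 adds half the previous value: +1/2
Dot 2 adds half the previous value: +1/4
One double-dotted quarter = 1 + 1/2 + 1/4 = 7/4
2 of them = 2 × 7/4 = 7/2
= 7/2 beats


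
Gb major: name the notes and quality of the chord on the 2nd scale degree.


Let's work it out.
Gb major scale: Gb Ab Bb Cb Db Eb F
Diatonic triad on degree 2 stacks scale notes 2, 4, 6: Ab Cb Eb
Ab→Cb = 3 semitones; Ab→Eb = 7 semitones → minor triad
= Ab Cb Eb (minor)


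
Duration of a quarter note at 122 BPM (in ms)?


One quarter-note beat = 60000 / BPM = 60000 / 122 ms
Duration = 60000 / 122
= 491.8 ms


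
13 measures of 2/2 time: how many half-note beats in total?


Reasoning:
Time signature 2/2: the bottom number 2 means the half note gets one count
The top number 2 means 2 half-note beats per measure
Total = 2 × 13 measures
= 26 half-note beats


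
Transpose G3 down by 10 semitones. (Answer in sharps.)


Solution.
G3: chromatic position 7 in octave 3 → absolute = 3×12 + 7 = 43
Transpose down 10: 43 - 10 = 33
33 = 2×12 + 9 → A in octave 2
Result = A2


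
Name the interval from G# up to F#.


Let's work it out.
Letter names: G → F spans 7 letter names → a 7th
Semitones: G# → F# = 10 half-steps
A 7th of 10 semitones is a minor 7th
= minor 7th


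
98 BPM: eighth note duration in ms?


Step by step:
One quarter-note beat = 60000 / BPM = 60000 / 98 ms
Eighth note = 1/2 × quarter note
Duration = 1/2 × 60000 / 98 = 30000 / 98
= 306.1 ms


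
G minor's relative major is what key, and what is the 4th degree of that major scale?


The relative major shares the key signature and is a minor 3rd above the minor tonic
A minor 3rd above G is Bb
→ relative major of G minor is Bb major
Bb major scale: Bb C D Eb F G A
= Bb major; 4th degree = Eb


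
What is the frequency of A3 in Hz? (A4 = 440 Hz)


Reasoning:
f = 440 × 2^(n/12) where n = semitones from A4
A3: -12 semitones from A4
f = 440 × 2^(-12/12)
f = 220.00 Hz


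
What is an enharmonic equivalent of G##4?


Step by step:
Enharmonic notes sound the same pitch but are spelled with different letter names
G## and A name the same pitch class
= A4


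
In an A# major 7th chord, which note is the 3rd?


Step by step:
Major 7th chord = root + major 3rd + perfect 5th + major 7th
Seventh chords stack in thirds, so the letter names are A-C-E-G
Root: A#
Major 3rd above A#: C##
Perfect 5th above A#: E#
Major 7th above A#: G##
The 3rd = C##


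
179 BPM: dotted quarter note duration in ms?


One quarter-note beat = 60000 / BPM = 60000 / 179 ms
Dotted quarter note = 3/2 × quarter note
Duration = 3/2 × 60000 / 179 = 90000 / 179
= 502.8 ms


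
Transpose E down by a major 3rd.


Reasoning:
major 3rd: 3 letter names, 4 semitones
Letter: E - 2 → C
Pitch: E - 4 semitones, spelled as a C → C
= C


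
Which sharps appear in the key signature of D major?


Sharp major keys follow the circle of fifths: C(0), G(1), D(2), A(3), E(4), B(5), F#(6), C#(7)
D major has 2 sharps
Order of sharps: F# C# G# D# A# E# B# → first 2: F#, C#
= F#, C#


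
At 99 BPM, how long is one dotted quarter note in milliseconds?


Let's work it out.
One quarter-note beat = 60000 / BPM = 60000 / 99 ms
Dotted quarter note = 3/2 × quarter note
Duration = 3/2 × 60000 / 99 = 90000 / 99
= 909.1 ms


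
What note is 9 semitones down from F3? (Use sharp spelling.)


Reasoning:
F3: chromatic position 5 in octave 3 → absolute = 3×12 + 5 = 41
Transpose down 9: 41 - 9 = 32
32 = 2×12 + 8 → G# in octave 2
Result = G#2


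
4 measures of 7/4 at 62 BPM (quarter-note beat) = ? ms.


Quarter-note beat duration = 60000 / 62 ms
Beats per measure (7/4) = 7
One measure = 7 × 60000 / 62 = 420000 / 62 ms
4 measures = 4 × 420000 / 62 = 1680000 / 62
= 27096.8 ms


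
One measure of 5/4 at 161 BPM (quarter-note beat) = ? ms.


Step by step:
Quarter-note beat duration = 60000 / 161 ms
Beats per measure (5/4) = 5
One measure = 5 × 60000 / 161 = 300000 / 161 ms
= 1863.4 ms


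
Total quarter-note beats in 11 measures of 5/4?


Working:
Time signature 5/4: the bottom number 4 means the quarter note gets one count
The top number 5 means 5 quarter-note beats per measure
Total = 5 × 11 measures
= 55 quarter-note beats


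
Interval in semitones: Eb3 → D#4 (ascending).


Absolute semitone position = octave×12 + chromatic position
Eb3: 3×12 + 3 = 39
D#4: 4×12 + 3 = 51
Difference = 51 - 39 = 12
= 12 semitones


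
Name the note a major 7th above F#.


Let's work it out.
A 7th spans 7 letter names, so from F we land on E
A major 7th = 11 semitones above F#
Spell E at that pitch: E#
= E#


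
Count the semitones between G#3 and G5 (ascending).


Solution.
Absolute semitone position = octave×12 + chromatic position
G#3: 3×12 + 8 = 44
G5: 5×12 + 7 = 67
Difference = 67 - 44 = 23
= 23 semitones


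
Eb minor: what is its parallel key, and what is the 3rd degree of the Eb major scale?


Reasoning:
Parallel keys share the same tonic but differ in mode
Eb minor → parallel is Eb major
Eb major scale: Eb F G Ab Bb C D
= Eb major; 3rd degree = G


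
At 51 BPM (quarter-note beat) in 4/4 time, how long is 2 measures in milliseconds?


Let's work it out.
Quarter-note beat duration = 60000 / 51 ms
Beats per measure (4/4) = 4
One measure = 4 × 60000 / 51 = 240000 / 51 ms
2 measures = 2 × 240000 / 51 = 480000 / 51
= 9411.8 ms


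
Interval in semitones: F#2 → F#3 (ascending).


Let's work it out.
Absolute semitone position = octave×12 + chromatic position
F#2: 2×12 + 6 = 30
F#3: 3×12 + 6 = 42
Difference = 42 - 30 = 12
= 12 semitones


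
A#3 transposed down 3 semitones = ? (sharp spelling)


Let's work it out.
A#3: chromatic position 10 in octave 3 → absolute = 3×12 + 10 = 46
Transpose down 3: 46 - 3 = 43
43 = 3×12 + 7 → G in octave 3
Result = G3


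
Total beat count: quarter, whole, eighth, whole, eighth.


Step by step:
Beat values:
  quarter = 1 beat
  whole = 4 beats
  eighth = 0.5 beats
  whole = 4 beats
  eighth = 0.5 beats
Sum = 1 + 4 + 0.5 + 4 + 0.5
= 10 beats


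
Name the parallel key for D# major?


Step by step:
Parallel keys share the same tonic but differ in mode
D# major → parallel is D# minor
= D# minor


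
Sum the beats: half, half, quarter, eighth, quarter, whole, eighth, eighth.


Step by step:
Beat values:
  half = 2 beats
  half = 2 beats
  quarter = 1 beat
  eighth = 0.5 beats
  quarter = 1 beat
  whole = 4 beats
  eighth = 0.5 beats
  eighth = 0.5 beats
Sum = 2 + 2 + 1 + 0.5 + 1 + 4 + 0.5 + 0.5
= 11.5 beats


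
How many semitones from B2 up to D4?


Solution.
Absolute semitone position = octave×12 + chromatic position
B2: 2×12 + 11 = 35
D4: 4×12 + 2 = 50
Difference = 50 - 35 = 15
= 15 semitones


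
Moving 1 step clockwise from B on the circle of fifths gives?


Solution.
Each clockwise step on the circle of fifths moves up a perfect 5th
From B: B → F#/Gb
= F#/Gb


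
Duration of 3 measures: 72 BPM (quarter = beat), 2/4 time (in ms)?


Quarter-note beat duration = 60000 / 72 ms
Beats per measure (2/4) = 2
One measure = 2 × 60000 / 72 = 120000 / 72 ms
3 measures = 3 × 120000 / 72 = 360000 / 72
= 5000.0 ms


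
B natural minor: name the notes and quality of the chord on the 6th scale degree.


Reasoning:
B natural minor scale: B C# D E F# G A
Diatonic triad on degree 6 stacks scale notes 6, 1, 3: G B D
G→B = 4 semitones; G→D = 7 semitones → major triad
= G B D (major)


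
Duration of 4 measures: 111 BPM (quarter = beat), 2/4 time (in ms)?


Step by step:
Quarter-note beat duration = 60000 / 111 ms
Beats per measure (2/4) = 2
One measure = 2 × 60000 / 111 = 120000 / 111 ms
4 measures = 4 × 120000 / 111 = 480000 / 111
= 4324.3 ms


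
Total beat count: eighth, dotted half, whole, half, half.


Reasoning:
Beat values:
  eighth = 0.5 beats
  dotted half = 3 beats
  whole = 4 beats
  half = 2 beats
  half = 2 beats
Sum = 0.5 + 3 + 4 + 2 + 2
= 11.5 beats


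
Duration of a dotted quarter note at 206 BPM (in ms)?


Reasoning:
One quarter-note beat = 60000 / BPM = 60000 / 206 ms
Dotted quarter note = 3/2 × quarter note
Duration = 3/2 × 60000 / 206 = 90000 / 206
= 436.9 ms


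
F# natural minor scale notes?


Let's work it out.
Natural minor scale pattern: W-H-W-W-H-W-W (2-1-2-2-1-2-2 semitones)
Starting from F#:
  F# + 2 semitones → G#
  G# + 1 semitone → A
  A + 2 semitones → B
  B + 2 semitones → C#
  C# + 1 semitone → D
  D + 2 semitones → E
  E + 2 semitones → F#
Scale = F# G# A B C# D E


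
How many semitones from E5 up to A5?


Let's work it out.
Absolute semitone position = octave×12 + chromatic position
E5: 5×12 + 4 = 64
A5: 5×12 + 9 = 69
Difference = 69 - 64 = 5
= 5 semitones


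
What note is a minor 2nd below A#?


Step by step:
A 2nd spans 2 letter names, so from A we land on G
A minor 2nd = 1 semitone below A#
Spell G at that pitch: G##
= G##


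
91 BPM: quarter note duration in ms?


Solution.
One quarter-note beat = 60000 / BPM = 60000 / 91 ms
Duration = 60000 / 91
= 659.3 ms


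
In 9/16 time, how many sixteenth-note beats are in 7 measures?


Time signature 9/16: the bottom number 16 means the sixteenth note gets one count
The top number 9 means 9 sixteenth-note beats per measure
Total = 9 × 7 measures
= 63 sixteenth-note beats


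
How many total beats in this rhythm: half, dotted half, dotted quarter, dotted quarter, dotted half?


Working:
Beat values:
  half = 2 beats
  dotted half = 3 beats
  dotted quarter = 1.5 beats
  dotted quarter = 1.5 beats
  dotted half = 3 beats
Sum = 2 + 3 + 1.5 + 1.5 + 3
= 11 beats


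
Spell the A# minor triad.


Let's work it out.
Minor triad = root + minor 3rd (3 semitones) + perfect 5th (7 semitones)
A triad on A# stacks thirds, so the chord tones use letter names A-C-E
Root: A#
Minor 3rd above A#: C#
Perfect 5th above A#: E#
Chord = A# C# E#


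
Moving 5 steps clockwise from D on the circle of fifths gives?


Let's work it out.
Each clockwise step on the circle of fifths moves up a perfect 5th
From D: D → A → E → B → F#/Gb → Db
= Db


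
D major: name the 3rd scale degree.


Major scale pattern: W-W-H-W-W-W-H (2-2-1-2-2-2-1 semitones)
Starting from D:
  D + 2 semitones → E
  E + 2 semitones → F#
  F# + 1 semitone → G
  G + 2 semitones → A
  A + 2 semitones → B
  B + 2 semitones → C#
  C# + 1 semitone → D
Scale: D E F# G A B C#
Degree 3 = F#


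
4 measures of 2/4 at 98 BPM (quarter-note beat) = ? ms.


Reasoning:
Quarter-note beat duration = 60000 / 98 ms
Beats per measure (2/4) = 2
One measure = 2 × 60000 / 98 = 120000 / 98 ms
4 measures = 4 × 120000 / 98 = 480000 / 98
= 4898.0 ms


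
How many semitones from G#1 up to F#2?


Reasoning:
Absolute semitone position = octave×12 + chromatic position
G#1: 1×12 + 8 = 20
F#2: 2×12 + 6 = 30
Difference = 30 - 20 = 10
= 10 semitones


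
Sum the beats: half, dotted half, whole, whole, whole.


Working:
Beat values:
  half = 2 beats
  dotted half = 3 beats
  whole = 4 beats
  whole = 4 beats
  whole = 4 beats
Sum = 2 + 3 + 4 + 4 + 4
= 17 beats


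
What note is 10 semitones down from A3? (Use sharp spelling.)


Working:
A3: chromatic position 9 in octave 3 → absolute = 3×12 + 9 = 45
Transpose down 10: 45 - 10 = 35
35 = 2×12 + 11 → B in octave 2
Result = B2


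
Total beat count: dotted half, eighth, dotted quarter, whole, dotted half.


Beat values:
  dotted half = 3 beats
  eighth = 0.5 beats
  dotted quarter = 1.5 beats
  whole = 4 beats
  dotted half = 3 beats
Sum = 3 + 0.5 + 1.5 + 4 + 3
= 12 beats


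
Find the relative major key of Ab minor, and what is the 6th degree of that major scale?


Reasoning:
The relative major shares the key signature and is a minor 3rd above the minor tonic
A minor 3rd above Ab is Cb
→ relative major of Ab minor is Cb major
Cb major scale: Cb Db Eb Fb Gb Ab Bb
= Cb major; 6th degree = Ab


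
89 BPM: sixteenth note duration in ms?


Working:
One quarter-note beat = 60000 / BPM = 60000 / 89 ms
Sixteenth note = 1/4 × quarter note
Duration = 1/4 × 60000 / 89 = 15000 / 89
= 168.5 ms


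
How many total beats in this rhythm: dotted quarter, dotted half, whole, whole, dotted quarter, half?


Let's work it out.
Beat values:
  dotted quarter = 1.5 beats
  dotted half = 3 beats
  whole = 4 beats
  whole = 4 beats
  dotted quarter = 1.5 beats
  half = 2 beats
Sum = 1.5 + 3 + 4 + 4 + 1.5 + 2
= 16 beats


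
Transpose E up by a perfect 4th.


Let's work it out.
perfect 4th: 4 letter names, 5 semitones
Letter: E + 3 → A
Pitch: E + 5 semitones, spelled as an A → A
= A


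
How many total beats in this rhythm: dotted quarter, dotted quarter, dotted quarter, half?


Step by step:
Beat values:
  dotted quarter = 1.5 beats
  dotted quarter = 1.5 beats
  dotted quarter = 1.5 beats
  half = 2 beats
Sum = 1.5 + 1.5 + 1.5 + 2
= 6.5 beats


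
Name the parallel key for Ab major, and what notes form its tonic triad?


Parallel keys share the same tonic but differ in mode
Ab major → parallel is Ab minor
Tonic triad of Ab minor = Ab Cb Eb
= Ab minor; triad = Ab Cb Eb


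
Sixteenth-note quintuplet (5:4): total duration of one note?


Working:
Quintuplet: 5 notes occupy the space of 4 sixteenth notes
Space = 4 × 1/4 = 1 beat
Each quintuplet note = 1 / 5 = 1/5 beats
= 1/5 beats


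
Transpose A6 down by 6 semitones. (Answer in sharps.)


Reasoning:
A6: chromatic position 9 in octave 6 → absolute = 6×12 + 9 = 81
Transpose down 6: 81 - 6 = 75
75 = 6×12 + 3 → D# in octave 6
Result = D#6


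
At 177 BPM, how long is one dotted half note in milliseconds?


Solution.
One quarter-note beat = 60000 / BPM = 60000 / 177 ms
Dotted half note = 3 × quarter note
Duration = 3 × 60000 / 177 = 180000 / 177
= 1016.9 ms


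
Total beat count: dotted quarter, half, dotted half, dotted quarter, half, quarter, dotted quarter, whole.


Solution.
Beat values:
  dotted quarter = 1.5 beats
  half = 2 beats
  dotted half = 3 beats
  dotted quarter = 1.5 beats
  half = 2 beats
  quarter = 1 beat
  dotted quarter = 1.5 beats
  whole = 4 beats
Sum = 1.5 + 2 + 3 + 1.5 + 2 + 1 + 1.5 + 4
= 16.5 beats


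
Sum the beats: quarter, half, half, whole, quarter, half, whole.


Working:
Beat values:
  quarter = 1 beat
  half = 2 beats
  half = 2 beats
  whole = 4 beats
  quarter = 1 beat
  half = 2 beats
  whole = 4 beats
Sum = 1 + 2 + 2 + 4 + 1 + 2 + 4
= 16 beats


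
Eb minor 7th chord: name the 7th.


Step by step:
Minor 7th chord = root + minor 3rd + perfect 5th + minor 7th
Seventh chords stack in thirds, so the letter names are E-G-B-D
Root: Eb
Minor 3rd above Eb: Gb
Perfect 5th above Eb: Bb
Minor 7th above Eb: Db
The 7th = Db


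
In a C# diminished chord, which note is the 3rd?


Let's work it out.
Diminished triad = root + minor 3rd (3 semitones) + diminished 5th (6 semitones)
A triad on C# stacks thirds, so the chord tones use letter names C-E-G
Root: C#
Minor 3rd above C#: E
Diminished 5th above C#: G
The 3rd = E


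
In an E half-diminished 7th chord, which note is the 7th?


Let's work it out.
Half-diminished 7th chord = root + minor 3rd + diminished 5th + minor 7th
Seventh chords stack in thirds, so the letter names are E-G-B-D
Root: E
Minor 3rd above E: G
Diminished 5th above E: Bb
Minor 7th above E: D
The 7th = D


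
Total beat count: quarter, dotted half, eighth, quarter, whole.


Let's work it out.
Beat values:
  quarter = 1 beat
  dotted half = 3 beats
  eighth = 0.5 beats
  quarter = 1 beat
  whole = 4 beats
Sum = 1 + 3 + 0.5 + 1 + 4
= 9.5 beats


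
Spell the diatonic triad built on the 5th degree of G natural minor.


G natural minor scale: G A Bb C D Eb F
Diatonic triad on degree 5 stacks scale notes 5, 7, 2: D F A
D→F = 3 semitones; D→A = 7 semitones → minor triad
= D F A (minor)


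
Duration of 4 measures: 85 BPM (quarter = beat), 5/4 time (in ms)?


Quarter-note beat duration = 60000 / 85 ms
Beats per measure (5/4) = 5
One measure = 5 × 60000 / 85 = 300000 / 85 ms
4 measures = 4 × 300000 / 85 = 1200000 / 85
= 14117.6 ms


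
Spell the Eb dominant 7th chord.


Step by step:
Dominant 7th chord = root + major 3rd + perfect 5th + minor 7th
Seventh chords stack in thirds, so the letter names are E-G-B-D
Root: Eb
Major 3rd above Eb: G
Perfect 5th above Eb: Bb
Minor 7th above Eb: Db
Chord = Eb G Bb Db


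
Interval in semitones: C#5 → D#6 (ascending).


Absolute semitone position = octave×12 + chromatic position
C#5: 5×12 + 1 = 61
D#6: 6×12 + 3 = 75
Difference = 75 - 61 = 14
= 14 semitones


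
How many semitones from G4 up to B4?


Absolute semitone position = octave×12 + chromatic position
G4: 4×12 + 7 = 55
B4: 4×12 + 11 = 59
Difference = 59 - 55 = 4
= 4 semitones


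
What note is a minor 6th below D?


Let's work it out.
A 6th spans 6 letter names, so from D we land on F
A minor 6th = 8 semitones below D
Spell F at that pitch: F#
= F#


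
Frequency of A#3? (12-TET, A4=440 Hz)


Let's work it out.
f = 440 × 2^(n/12) where n = semitones from A4
A#3: -11 semitones from A4
f = 440 × 2^(-11/12)
f = 233.08 Hz


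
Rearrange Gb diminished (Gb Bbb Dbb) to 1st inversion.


Solution.
Root position: Gb Bbb Dbb
1st inversion: move root up an octave
Bass note: Bbb
Notes (bottom to top) = Bbb Dbb Gb


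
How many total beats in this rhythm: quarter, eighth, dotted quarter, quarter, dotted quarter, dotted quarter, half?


Reasoning:
Beat values:
  quarter = 1 beat
  eighth = 0.5 beats
  dotted quarter = 1.5 beats
  quarter = 1 beat
  dotted quarter = 1.5 beats
  dotted quarter = 1.5 beats
  half = 2 beats
Sum = 1 + 0.5 + 1.5 + 1 + 1.5 + 1.5 + 2
= 9 beats


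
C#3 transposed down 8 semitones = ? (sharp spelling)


Reasoning:
C#3: chromatic position 1 in octave 3 → absolute = 3×12 + 1 = 37
Transpose down 8: 37 - 8 = 29
29 = 2×12 + 5 → F in octave 2
Result = F2


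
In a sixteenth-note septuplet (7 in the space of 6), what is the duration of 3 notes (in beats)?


Reasoning:
Septuplet: 7 notes occupy the space of 6 sixteenth notes
Space = 6 × 1/4 = 3/2 beats
Each septuplet note = 3/2 / 7 = 3/14 beats
3 notes = 3 × 3/14 = 9/14
= 9/14 beats


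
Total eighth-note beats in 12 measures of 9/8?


Let's work it out.
Time signature 9/8: the bottom number 8 means the eighth note gets one count
The top number 9 means 9 eighth-note beats per measure
Total = 9 × 12 measures
= 108 eighth-note beats


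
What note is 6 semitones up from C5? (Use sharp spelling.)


Let's work it out.
C5: chromatic position 0 in octave 5 → absolute = 5×12 + 0 = 60
Transpose up 6: 60 + 6 = 66
66 = 5×12 + 6 → F# in octave 5
Result = F#5


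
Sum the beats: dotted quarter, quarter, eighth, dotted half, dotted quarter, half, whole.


Step by step:
Beat values:
  dotted quarter = 1.5 beats
  quarter = 1 beat
  eighth = 0.5 beats
  dotted half = 3 beats
  dotted quarter = 1.5 beats
  half = 2 beats
  whole = 4 beats
Sum = 1.5 + 1 + 0.5 + 3 + 1.5 + 2 + 4
= 13.5 beats


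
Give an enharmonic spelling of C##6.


Enharmonic notes sound the same pitch but are spelled with different letter names
C## and D name the same pitch class
= D6


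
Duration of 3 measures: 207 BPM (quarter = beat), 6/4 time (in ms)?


Reasoning:
Quarter-note beat duration = 60000 / 207 ms
Beats per measure (6/4) = 6
One measure = 6 × 60000 / 207 = 360000 / 207 ms
3 measures = 3 × 360000 / 207 = 1080000 / 207
= 5217.4 ms


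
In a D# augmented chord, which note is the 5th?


Let's work it out.
Augmented triad = root + major 3rd (4 semitones) + augmented 5th (8 semitones)
A triad on D# stacks thirds, so the chord tones use letter names D-F-A
Root: D#
Major 3rd above D#: F##
Augmented 5th above D#: A##
The 5th = A##


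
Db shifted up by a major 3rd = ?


Let's work it out.
major 3rd: 3 letter names, 4 semitones
Letter: D + 2 → F
Pitch: Db + 4 semitones, spelled as an F → F
= F


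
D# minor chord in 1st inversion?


Root position: D# F# A#
1st inversion: move root up an octave
Bass note: F#
Notes (bottom to top) = F# A# D#


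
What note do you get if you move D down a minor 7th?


minor 7th: 7 letter names, 10 semitones
Letter: D - 6 → E
Pitch: D - 10 semitones, spelled as an E → E
= E


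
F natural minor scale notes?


Solution.
Natural minor scale pattern: W-H-W-W-H-W-W (2-1-2-2-1-2-2 semitones)
Starting from F:
  F + 2 semitones → G
  G + 1 semitone → Ab
  Ab + 2 semitones → Bb
  Bb + 2 semitones → C
  C + 1 semitone → Db
  Db + 2 semitones → Eb
  Eb + 2 semitones → F
Scale = F G Ab Bb C Db Eb


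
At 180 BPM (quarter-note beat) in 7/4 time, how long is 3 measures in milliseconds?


Quarter-note beat duration = 60000 / 180 ms
Beats per measure (7/4) = 7
One measure = 7 × 60000 / 180 = 420000 / 180 ms
3 measures = 3 × 420000 / 180 = 1260000 / 180
= 7000.0 ms


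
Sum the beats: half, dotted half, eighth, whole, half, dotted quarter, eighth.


Beat values:
  half = 2 beats
  dotted half = 3 beats
  eighth = 0.5 beats
  whole = 4 beats
  half = 2 beats
  dotted quarter = 1.5 beats
  eighth = 0.5 beats
Sum = 2 + 3 + 0.5 + 4 + 2 + 1.5 + 0.5
= 13.5 beats


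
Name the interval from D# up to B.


Letter names: D → B spans 6 letter names → a 6th
Semitones: D# → B = 8 half-steps
A 6th of 8 semitones is a minor 6th
= minor 6th


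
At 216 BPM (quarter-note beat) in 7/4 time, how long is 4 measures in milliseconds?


Working:
Quarter-note beat duration = 60000 / 216 ms
Beats per measure (7/4) = 7
One measure = 7 × 60000 / 216 = 420000 / 216 ms
4 measures = 4 × 420000 / 216 = 1680000 / 216
= 7777.8 ms


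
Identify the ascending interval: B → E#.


Let's work it out.
Letter names: B → E spans 4 letter names → a 4th
Semitones: B → E# = 6 half-steps
A 4th of 6 semitones is an augmented 4th
= augmented 4th


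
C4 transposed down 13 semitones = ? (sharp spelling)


C4: chromatic position 0 in octave 4 → absolute = 4×12 + 0 = 48
Transpose down 13: 48 - 13 = 35
35 = 2×12 + 11 → B in octave 2
Result = B2


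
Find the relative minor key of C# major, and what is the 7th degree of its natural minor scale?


Working:
The relative minor shares the major's key signature and starts on its 6th degree
6th degree = a major 6th above the tonic; a major 6th above C# is A#
→ relative minor of C# major is A# minor
A# natural minor scale: A# B# C# D# E# F# G#
= A# minor; 7th degree = G#


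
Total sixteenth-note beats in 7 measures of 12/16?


Time signature 12/16: the bottom number 16 means the sixteenth note gets one count
The top number 12 means 12 sixteenth-note beats per measure
Total = 12 × 7 measures
= 84 sixteenth-note beats


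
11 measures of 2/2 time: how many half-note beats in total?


Time signature 2/2: the bottom number 2 means the half note gets one count
The top number 2 means 2 half-note beats per measure
Total = 2 × 11 measures
= 22 half-note beats
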